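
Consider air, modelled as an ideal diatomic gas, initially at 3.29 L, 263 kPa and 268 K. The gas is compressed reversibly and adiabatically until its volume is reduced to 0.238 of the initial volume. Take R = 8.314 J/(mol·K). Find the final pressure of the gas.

1960 kPa

Adiabatic: TV^(γ−1) = const ⇒ T₂ = 268×(4.20)^0.400 = 476 K; PV^γ = const ⇒ P₂ = 1960 kPa.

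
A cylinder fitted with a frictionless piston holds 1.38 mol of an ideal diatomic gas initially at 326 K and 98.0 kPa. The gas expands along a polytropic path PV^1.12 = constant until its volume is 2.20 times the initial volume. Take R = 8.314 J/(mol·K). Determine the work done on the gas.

-2810 J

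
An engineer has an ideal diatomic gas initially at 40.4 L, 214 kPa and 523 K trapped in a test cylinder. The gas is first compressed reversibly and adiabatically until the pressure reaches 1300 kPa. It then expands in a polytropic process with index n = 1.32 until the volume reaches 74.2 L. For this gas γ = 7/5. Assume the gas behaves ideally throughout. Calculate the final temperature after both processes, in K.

477 K

n = P₁V₁/(RT₁) = 214×40.4/(8.314×523) = 1.99 mol.
Step 1 — Adiabatic: T₂/T₁ = (P₂/P₁)^((γ−1)/γ) ⇒ T₂ = 523×(6.07)^0.286 = 876 K; V₂ = 11.1 L.
ΔU = nCvΔT = 1.99×20.8×(876−523) = 14600 J.
Q = 0 for an adiabatic process, so W = −ΔU = -14600 J.
State after step 1: P = 1300 kPa, V = 11.1 L, T = 876 K.
Step 2 — Polytropic n=1.32: T₂ = T₁(V₁/V₂)^(n−1) = 876×(0.150)^0.32 = 477 K; P₂ = P₁(V₁/V₂)^n = 106 kPa.
W = (P₁V₁−P₂V₂)/(n−1) = (1300×11.1−106×74.2)/0.32 = 20600 J.
ΔU = nCvΔT = 1.99×20.8×(477−876) = -16500 J.
Q = ΔU + W = 4120 J.
Net over both steps: W = 6010 J, Q = 4120 J, ΔU = -1890 J.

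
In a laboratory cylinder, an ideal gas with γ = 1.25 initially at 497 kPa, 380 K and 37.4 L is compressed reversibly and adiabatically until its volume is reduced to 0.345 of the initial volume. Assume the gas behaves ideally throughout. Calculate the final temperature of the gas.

496 K

Adiabatic: TV^(γ−1) = const ⇒ T₂ = 380×(2.90)^0.250 = 496 K; PV^γ = const ⇒ P₂ = 1880 kPa.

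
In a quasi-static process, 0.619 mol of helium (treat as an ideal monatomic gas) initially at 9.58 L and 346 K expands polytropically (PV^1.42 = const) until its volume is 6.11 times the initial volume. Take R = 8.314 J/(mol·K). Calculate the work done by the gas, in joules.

2260 J

P₁ = nRT₁/V₁ = 0.619×8.314×346/9.58 = 186 kPa.
Polytropic n=1.42: T₂ = T₁(V₁/V₂)^(n−1) = 346×(0.164)^0.42 = 162 K; P₂ = P₁(V₁/V₂)^n = 14.2 kPa.
W = (P₁V₁−P₂V₂)/(n−1) = (186×9.58−14.2×58.5)/0.42 = 2260 J.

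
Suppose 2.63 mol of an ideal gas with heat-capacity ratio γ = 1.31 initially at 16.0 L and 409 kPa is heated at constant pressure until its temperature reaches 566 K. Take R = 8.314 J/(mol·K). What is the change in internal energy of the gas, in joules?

T₁ = P₁V₁/(nR) = 409×16.0/(2.63×8.314) = 299 K.
Isobaric: P stays 409 kPa; V/T = const ⇒ T₂ = 566 K, V₂ = 30.3 L.
For an ideal gas ΔU = nCvΔT with Cv = R/(γ−1) = 26.8 J/(mol·K).
ΔU = 2.63×26.8×(566−299) = 18800 J.

18800 J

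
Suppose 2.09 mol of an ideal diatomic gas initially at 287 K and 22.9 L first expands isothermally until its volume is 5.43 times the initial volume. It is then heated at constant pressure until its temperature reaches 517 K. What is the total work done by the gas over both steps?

P₁ = nRT₁/V₁ = 2.09×8.314×287/22.9 = 218 kPa.
Step 1 — Isothermal: T stays 287 K; PV = const ⇒ V₂ = 124 L, P₂ = 40.1 kPa.
ΔU = 0 (ideal gas, T constant).
W = nRT ln(V₂/V₁) = 2.09×8.314×287×ln(5.43) = 8440 J.
Q = ΔU + W = 8440 J.
State after step 1: P = 40.1 kPa, V = 124 L, T = 287 K.
Step 2 — Isobaric: P stays 40.1 kPa; V/T = const ⇒ T₂ = 517 K, V₂ = 224 L.
W = PΔV = 40.1×(224−124) kPa·L = 4000 J.
ΔU = nCvΔT = 2.09×20.8×(517−287) = 9990 J.
Q = ΔU + W = nCpΔT = 14000 J.
Net over both steps: W = 12400 J, Q = 22400 J, ΔU = 9990 J.

12400 J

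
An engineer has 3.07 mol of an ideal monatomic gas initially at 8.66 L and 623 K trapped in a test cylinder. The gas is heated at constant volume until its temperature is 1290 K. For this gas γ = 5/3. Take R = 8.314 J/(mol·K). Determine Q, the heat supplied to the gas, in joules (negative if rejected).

25500 J

P₁ = nRT₁/V₁ = 3.07×8.314×623/8.66 = 1840 kPa.
Isochoric: V stays 8.66 L; P/T = const ⇒ T₂ = 1290 K, P₂ = 3800 kPa.
W = 0 (no volume change).
ΔU = nCvΔT = 3.07×12.5×(1290−623) = 25500 J.
Q = ΔU = 25500 J.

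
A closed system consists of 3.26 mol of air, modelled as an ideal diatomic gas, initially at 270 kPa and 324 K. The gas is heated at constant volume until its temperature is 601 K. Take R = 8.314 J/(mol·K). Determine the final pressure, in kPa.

501 kPa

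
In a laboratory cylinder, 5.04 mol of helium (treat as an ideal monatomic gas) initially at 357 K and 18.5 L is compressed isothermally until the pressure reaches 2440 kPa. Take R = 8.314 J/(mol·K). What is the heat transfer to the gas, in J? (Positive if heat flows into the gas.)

P₁ = nRT₁/V₁ = 5.04×8.314×357/18.5 = 809 kPa.
Isothermal: T stays 357 K; PV = const ⇒ V₂ = 6.13 L, P₂ = 2440 kPa.
ΔU = 0 (ideal gas, T constant).
W = nRT ln(V₂/V₁) = 5.04×8.314×357×ln(0.331) = -16500 J.
Q = ΔU + W = -16500 J.

-16500 J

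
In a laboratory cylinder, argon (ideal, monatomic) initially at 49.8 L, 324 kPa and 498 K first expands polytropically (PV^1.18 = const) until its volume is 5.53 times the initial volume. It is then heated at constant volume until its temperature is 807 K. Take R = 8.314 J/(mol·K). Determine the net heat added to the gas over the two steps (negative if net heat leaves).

38800 J

n = P₁V₁/(RT₁) = 324×49.8/(8.314×498) = 3.90 mol.
Step 1 — Polytropic n=1.18: T₂ = T₁(V₁/V₂)^(n−1) = 498×(0.181)^0.18 = 366 K; P₂ = P₁(V₁/V₂)^n = 43.1 kPa.
W = (P₁V₁−P₂V₂)/(n−1) = (324×49.8−43.1×275)/0.18 = 23800 J.
ΔU = nCvΔT = 3.90×12.5×(366−498) = -6410 J.
Q = ΔU + W = 17300 J.
State after step 1: P = 43.1 kPa, V = 275 L, T = 366 K.
Step 2 — Isochoric: V stays 275 L; P/T = const ⇒ T₂ = 807 K, P₂ = 94.9 kPa.
W = 0 (no volume change).
ΔU = nCvΔT = 3.90×12.5×(807−366) = 21400 J.
Q = ΔU = 21400 J.
Net over both steps: W = 23800 J, Q = 38800 J, ΔU = 15000 J.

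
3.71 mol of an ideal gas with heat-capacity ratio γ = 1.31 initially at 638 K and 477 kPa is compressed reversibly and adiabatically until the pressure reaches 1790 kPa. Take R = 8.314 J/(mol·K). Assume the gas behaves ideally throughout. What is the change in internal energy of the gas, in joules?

23300 J

V₁ = nRT₁/P₁ = 3.71×8.314×638/477 = 41.3 L.
Adiabatic: T₂/T₁ = (P₂/P₁)^((γ−1)/γ) ⇒ T₂ = 638×(3.75)^0.237 = 872 K; V₂ = 15.0 L.
For an ideal gas ΔU = nCvΔT with Cv = R/(γ−1) = 26.8 J/(mol·K).
ΔU = 3.71×26.8×(872−638) = 23300 J.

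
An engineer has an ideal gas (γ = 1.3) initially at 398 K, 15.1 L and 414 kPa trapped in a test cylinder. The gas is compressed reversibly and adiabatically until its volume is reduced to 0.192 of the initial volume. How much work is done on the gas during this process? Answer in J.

13300 J

n = P₁V₁/(RT₁) = 414×15.1/(8.314×398) = 1.89 mol.
Adiabatic: TV^(γ−1) = const ⇒ T₂ = 398×(5.21)^0.300 = 653 K; PV^γ = const ⇒ P₂ = 3540 kPa.
ΔU = nCvΔT = 1.89×27.7×(653−398) = 13300 J.
Q = 0 for an adiabatic process, so W = −ΔU = -13300 J.
Work done on the gas = −W_by = 13300 J.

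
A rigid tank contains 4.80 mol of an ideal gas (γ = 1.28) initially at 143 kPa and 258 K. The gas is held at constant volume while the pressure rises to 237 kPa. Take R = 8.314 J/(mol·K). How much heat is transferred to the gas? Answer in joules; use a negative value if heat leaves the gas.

24200 J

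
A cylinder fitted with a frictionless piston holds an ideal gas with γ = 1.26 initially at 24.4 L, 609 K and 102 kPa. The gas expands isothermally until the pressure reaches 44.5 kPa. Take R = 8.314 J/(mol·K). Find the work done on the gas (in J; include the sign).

-2060 J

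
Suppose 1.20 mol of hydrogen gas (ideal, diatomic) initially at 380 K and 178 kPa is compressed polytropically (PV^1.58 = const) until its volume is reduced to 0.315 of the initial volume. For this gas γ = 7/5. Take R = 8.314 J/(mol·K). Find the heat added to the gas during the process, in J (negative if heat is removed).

2810 J

V₁ = nRT₁/P₁ = 1.20×8.314×380/178 = 21.3 L.
Polytropic n=1.58: T₂ = T₁(V₁/V₂)^(n−1) = 380×(3.17)^0.58 = 743 K; P₂ = P₁(V₁/V₂)^n = 1100 kPa.
W = (P₁V₁−P₂V₂)/(n−1) = (178×21.3−1100×6.71)/0.58 = -6240 J.
ΔU = nCvΔT = 1.20×20.8×(743−380) = 9040 J.
Q = ΔU + W = 2810 J.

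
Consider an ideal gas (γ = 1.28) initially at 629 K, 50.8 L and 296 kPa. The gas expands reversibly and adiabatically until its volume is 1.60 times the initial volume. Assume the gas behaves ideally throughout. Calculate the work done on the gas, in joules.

n = P₁V₁/(RT₁) = 296×50.8/(8.314×629) = 2.88 mol.
Adiabatic: TV^(γ−1) = const ⇒ T₂ = 629×(0.625)^0.280 = 551 K; PV^γ = const ⇒ P₂ = 162 kPa.
ΔU = nCvΔT = 2.88×29.7×(551−629) = -6620 J.
Q = 0 for an adiabatic process, so W = −ΔU = 6620 J.
Work done on the gas = −W_by = -6620 J.

-6620 J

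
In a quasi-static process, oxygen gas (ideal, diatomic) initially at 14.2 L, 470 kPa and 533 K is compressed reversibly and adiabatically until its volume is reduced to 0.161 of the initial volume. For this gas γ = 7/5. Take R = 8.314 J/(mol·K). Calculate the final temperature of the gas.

1110 K

Adiabatic: TV^(γ−1) = const ⇒ T₂ = 533×(6.21)^0.400 = 1110 K; PV^γ = const ⇒ P₂ = 6060 kPa.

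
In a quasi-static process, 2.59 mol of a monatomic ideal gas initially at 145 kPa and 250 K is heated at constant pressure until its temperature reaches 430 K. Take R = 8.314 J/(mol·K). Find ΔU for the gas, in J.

5810 J

V₁ = nRT₁/P₁ = 2.59×8.314×250/145 = 37.1 L.
Isobaric: P stays 145 kPa; V/T = const ⇒ T₂ = 430 K, V₂ = 63.9 L.
For an ideal gas ΔU = nCvΔT with Cv = (3/2)R = 12.5 J/(mol·K).
ΔU = 2.59×12.5×(430−250) = 5810 J.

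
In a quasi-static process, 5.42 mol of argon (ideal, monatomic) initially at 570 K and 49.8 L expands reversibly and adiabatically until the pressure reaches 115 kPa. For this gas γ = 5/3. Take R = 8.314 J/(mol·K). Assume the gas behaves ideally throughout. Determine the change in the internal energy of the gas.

-17400 J

P₁ = nRT₁/V₁ = 5.42×8.314×570/49.8 = 516 kPa.
Adiabatic: T₂/T₁ = (P₂/P₁)^((γ−1)/γ) ⇒ T₂ = 570×(0.223)^0.400 = 313 K; V₂ = 123 L.
For an ideal gas ΔU = nCvΔT with Cv = (3/2)R = 12.5 J/(mol·K).
ΔU = 5.42×12.5×(313−570) = -17400 J.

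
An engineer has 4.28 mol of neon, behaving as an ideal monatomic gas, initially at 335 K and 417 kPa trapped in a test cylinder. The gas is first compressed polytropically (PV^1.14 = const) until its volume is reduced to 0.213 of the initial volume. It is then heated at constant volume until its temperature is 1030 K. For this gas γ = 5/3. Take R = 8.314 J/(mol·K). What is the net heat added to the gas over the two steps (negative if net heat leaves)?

16500 J

V₁ = nRT₁/P₁ = 4.28×8.314×335/417 = 28.6 L.
Step 1 — Polytropic n=1.14: T₂ = T₁(V₁/V₂)^(n−1) = 335×(4.69)^0.14 = 416 K; P₂ = P₁(V₁/V₂)^n = 2430 kPa.
W = (P₁V₁−P₂V₂)/(n−1) = (417×28.6−2430×6.09)/0.14 = -20600 J.
ΔU = nCvΔT = 4.28×12.5×(416−335) = 4320 J.
Q = ΔU + W = -16300 J.
State after step 1: P = 2430 kPa, V = 6.09 L, T = 416 K.
Step 2 — Isochoric: V stays 6.09 L; P/T = const ⇒ T₂ = 1030 K, P₂ = 6020 kPa.
W = 0 (no volume change).
ΔU = nCvΔT = 4.28×12.5×(1030−416) = 32800 J.
Q = ΔU = 32800 J.
Net over both steps: W = -20600 J, Q = 16500 J, ΔU = 37100 J.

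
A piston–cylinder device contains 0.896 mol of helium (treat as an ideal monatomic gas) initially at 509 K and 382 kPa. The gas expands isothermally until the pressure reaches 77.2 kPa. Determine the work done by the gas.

V₁ = nRT₁/P₁ = 0.896×8.314×509/382 = 9.93 L.
Isothermal: T stays 509 K; PV = const ⇒ V₂ = 49.1 L, P₂ = 77.2 kPa.
W = nRT ln(V₂/V₁) = 0.896×8.314×509×ln(4.95) = 6060 J.

6060 J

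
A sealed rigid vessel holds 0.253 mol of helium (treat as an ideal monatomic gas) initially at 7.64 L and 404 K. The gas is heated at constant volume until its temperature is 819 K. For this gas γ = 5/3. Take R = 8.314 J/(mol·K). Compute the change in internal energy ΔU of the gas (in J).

1310 J

P₁ = nRT₁/V₁ = 0.253×8.314×404/7.64 = 111 kPa.
Isochoric: V stays 7.64 L; P/T = const ⇒ T₂ = 819 K, P₂ = 225 kPa.
For an ideal gas ΔU = nCvΔT with Cv = (3/2)R = 12.5 J/(mol·K).
ΔU = 0.253×12.5×(819−404) = 1310 J.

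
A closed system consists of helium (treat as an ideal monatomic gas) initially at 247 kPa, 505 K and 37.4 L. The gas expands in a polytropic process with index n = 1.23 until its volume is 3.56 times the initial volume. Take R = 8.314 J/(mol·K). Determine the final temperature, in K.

377 K

Polytropic n=1.23: T₂ = T₁(V₁/V₂)^(n−1) = 505×(0.281)^0.23 = 377 K; P₂ = P₁(V₁/V₂)^n = 51.8 kPa.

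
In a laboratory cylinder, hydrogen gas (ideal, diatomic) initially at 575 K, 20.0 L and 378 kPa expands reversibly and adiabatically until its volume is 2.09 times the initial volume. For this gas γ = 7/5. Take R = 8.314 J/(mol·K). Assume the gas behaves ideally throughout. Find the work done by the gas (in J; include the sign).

4830 J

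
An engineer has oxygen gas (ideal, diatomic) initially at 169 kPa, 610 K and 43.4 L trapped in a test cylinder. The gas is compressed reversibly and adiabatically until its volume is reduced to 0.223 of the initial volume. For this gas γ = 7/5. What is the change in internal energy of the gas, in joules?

n = P₁V₁/(RT₁) = 169×43.4/(8.314×610) = 1.45 mol.
Adiabatic: TV^(γ−1) = const ⇒ T₂ = 610×(4.48)^0.400 = 1110 K; PV^γ = const ⇒ P₂ = 1380 kPa.
For an ideal gas ΔU = nCvΔT with Cv = (5/2)R = 20.8 J/(mol·K).
ΔU = 1.45×20.8×(1110−610) = 15100 J.

15100 J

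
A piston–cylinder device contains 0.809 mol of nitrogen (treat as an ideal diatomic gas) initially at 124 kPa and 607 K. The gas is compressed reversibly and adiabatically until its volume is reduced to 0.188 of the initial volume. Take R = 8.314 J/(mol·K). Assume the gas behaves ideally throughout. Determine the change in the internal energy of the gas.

9710 J

V₁ = nRT₁/P₁ = 0.809×8.314×607/124 = 32.9 L.
Adiabatic: TV^(γ−1) = const ⇒ T₂ = 607×(5.32)^0.400 = 1180 K; PV^γ = const ⇒ P₂ = 1290 kPa.
For an ideal gas ΔU = nCvΔT with Cv = (5/2)R = 20.8 J/(mol·K).
ΔU = 0.809×20.8×(1180−607) = 9710 J.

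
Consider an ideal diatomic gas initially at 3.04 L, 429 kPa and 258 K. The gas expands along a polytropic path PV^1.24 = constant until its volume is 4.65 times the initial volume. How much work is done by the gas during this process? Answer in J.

1680 J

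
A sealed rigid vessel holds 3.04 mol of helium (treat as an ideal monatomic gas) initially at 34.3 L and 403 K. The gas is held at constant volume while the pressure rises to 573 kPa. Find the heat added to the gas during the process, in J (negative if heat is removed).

P₁ = nRT₁/V₁ = 3.04×8.314×403/34.3 = 297 kPa.
Isochoric: V stays 34.3 L; P/T = const ⇒ T₂ = 778 K, P₂ = 573 kPa.
W = 0 (no volume change).
ΔU = nCvΔT = 3.04×12.5×(778−403) = 14200 J.
Q = ΔU = 14200 J.

14200 J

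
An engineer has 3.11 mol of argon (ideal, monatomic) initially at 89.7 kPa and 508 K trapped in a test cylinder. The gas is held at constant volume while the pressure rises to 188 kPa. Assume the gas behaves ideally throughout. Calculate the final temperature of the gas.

1060 K

V₁ = nRT₁/P₁ = 3.11×8.314×508/89.7 = 146 L.
Isochoric: V stays 146 L; P/T = const ⇒ T₂ = 1060 K, P₂ = 188 kPa.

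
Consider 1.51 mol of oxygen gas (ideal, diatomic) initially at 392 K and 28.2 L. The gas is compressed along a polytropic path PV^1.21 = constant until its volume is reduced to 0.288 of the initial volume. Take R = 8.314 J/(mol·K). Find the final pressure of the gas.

787 kPa

P₁ = nRT₁/V₁ = 1.51×8.314×392/28.2 = 175 kPa.
Polytropic n=1.21: T₂ = T₁(V₁/V₂)^(n−1) = 392×(3.47)^0.21 = 509 K; P₂ = P₁(V₁/V₂)^n = 787 kPa.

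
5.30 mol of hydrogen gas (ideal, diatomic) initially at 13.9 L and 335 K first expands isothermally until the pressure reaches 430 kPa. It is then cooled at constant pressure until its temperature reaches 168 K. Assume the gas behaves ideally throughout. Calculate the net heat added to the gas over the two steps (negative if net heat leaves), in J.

-12400 J

P₁ = nRT₁/V₁ = 5.30×8.314×335/13.9 = 1060 kPa.
Step 1 — Isothermal: T stays 335 K; PV = const ⇒ V₂ = 34.3 L, P₂ = 430 kPa.
ΔU = 0 (ideal gas, T constant).
W = nRT ln(V₂/V₁) = 5.30×8.314×335×ln(2.47) = 13300 J.
Q = ΔU + W = 13300 J.
State after step 1: P = 430 kPa, V = 34.3 L, T = 335 K.
Step 2 — Isobaric: P stays 430 kPa; V/T = const ⇒ T₂ = 168 K, V₂ = 17.2 L.
W = PΔV = 430×(17.2−34.3) kPa·L = -7360 J.
ΔU = nCvΔT = 5.30×20.8×(168−335) = -18400 J.
Q = ΔU + W = nCpΔT = -25800 J.
Net over both steps: W = 5990 J, Q = -12400 J, ΔU = -18400 J.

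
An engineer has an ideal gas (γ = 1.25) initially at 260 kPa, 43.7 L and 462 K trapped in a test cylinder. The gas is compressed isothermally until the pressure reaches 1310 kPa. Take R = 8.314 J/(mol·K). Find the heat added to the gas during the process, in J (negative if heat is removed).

-18400 J

n = P₁V₁/(RT₁) = 260×43.7/(8.314×462) = 2.96 mol.
Isothermal: T stays 462 K; PV = const ⇒ V₂ = 8.67 L, P₂ = 1310 kPa.
ΔU = 0 (ideal gas, T constant).
W = nRT ln(V₂/V₁) = 2.96×8.314×462×ln(0.198) = -18400 J.
Q = ΔU + W = -18400 J.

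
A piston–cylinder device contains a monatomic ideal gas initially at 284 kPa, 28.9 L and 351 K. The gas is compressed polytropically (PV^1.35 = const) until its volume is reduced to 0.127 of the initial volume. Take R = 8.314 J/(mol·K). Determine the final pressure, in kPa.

Polytropic n=1.35: T₂ = T₁(V₁/V₂)^(n−1) = 351×(7.87)^0.35 = 723 K; P₂ = P₁(V₁/V₂)^n = 4600 kPa.

4600 kPa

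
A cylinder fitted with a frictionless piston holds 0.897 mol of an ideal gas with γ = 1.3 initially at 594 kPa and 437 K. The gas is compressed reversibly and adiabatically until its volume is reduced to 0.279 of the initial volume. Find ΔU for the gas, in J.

5070 J

V₁ = nRT₁/P₁ = 0.897×8.314×437/594 = 5.49 L.
Adiabatic: TV^(γ−1) = const ⇒ T₂ = 437×(3.58)^0.300 = 641 K; PV^γ = const ⇒ P₂ = 3120 kPa.
For an ideal gas ΔU = nCvΔT with Cv = R/(γ−1) = 27.7 J/(mol·K).
ΔU = 0.897×27.7×(641−437) = 5070 J.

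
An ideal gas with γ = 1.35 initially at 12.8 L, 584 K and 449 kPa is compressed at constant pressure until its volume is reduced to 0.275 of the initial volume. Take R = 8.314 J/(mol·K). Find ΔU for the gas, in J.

n = P₁V₁/(RT₁) = 449×12.8/(8.314×584) = 1.18 mol.
Isobaric: P stays 449 kPa; V/T = const ⇒ T₂ = 161 K, V₂ = 3.52 L.
For an ideal gas ΔU = nCvΔT with Cv = R/(γ−1) = 23.8 J/(mol·K).
ΔU = 1.18×23.8×(161−584) = -11900 J.

-11900 J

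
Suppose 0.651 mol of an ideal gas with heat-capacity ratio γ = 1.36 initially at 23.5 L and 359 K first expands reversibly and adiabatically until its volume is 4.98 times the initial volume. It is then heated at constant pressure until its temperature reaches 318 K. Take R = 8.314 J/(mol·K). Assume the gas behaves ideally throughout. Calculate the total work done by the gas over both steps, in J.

P₁ = nRT₁/V₁ = 0.651×8.314×359/23.5 = 82.7 kPa.
Step 1 — Adiabatic: TV^(γ−1) = const ⇒ T₂ = 359×(0.201)^0.360 = 201 K; PV^γ = const ⇒ P₂ = 9.32 kPa.
ΔU = nCvΔT = 0.651×23.1×(201−359) = -2370 J.
Q = 0 for an adiabatic process, so W = −ΔU = 2370 J.
State after step 1: P = 9.32 kPa, V = 117 L, T = 201 K.
Step 2 — Isobaric: P stays 9.32 kPa; V/T = const ⇒ T₂ = 318 K, V₂ = 185 L.
W = PΔV = 9.32×(185−117) kPa·L = 631 J.
ΔU = nCvΔT = 0.651×23.1×(318−201) = 1750 J.
Q = ΔU + W = nCpΔT = 2380 J.
Net over both steps: W = 3000 J, Q = 2380 J, ΔU = -616 J.

3000 J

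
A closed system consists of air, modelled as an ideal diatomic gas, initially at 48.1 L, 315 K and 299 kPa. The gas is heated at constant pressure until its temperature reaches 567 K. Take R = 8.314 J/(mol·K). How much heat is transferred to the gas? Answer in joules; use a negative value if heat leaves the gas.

n = P₁V₁/(RT₁) = 299×48.1/(8.314×315) = 5.49 mol.
Isobaric: P stays 299 kPa; V/T = const ⇒ T₂ = 567 K, V₂ = 86.6 L.
W = PΔV = 299×(86.6−48.1) kPa·L = 11500 J.
ΔU = nCvΔT = 5.49×20.8×(567−315) = 28800 J.
Q = ΔU + W = nCpΔT = 40300 J.

40300 J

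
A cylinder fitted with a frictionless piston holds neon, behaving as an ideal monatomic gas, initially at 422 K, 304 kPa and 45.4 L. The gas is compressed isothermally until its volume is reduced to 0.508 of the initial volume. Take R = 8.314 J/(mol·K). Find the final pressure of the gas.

Isothermal: T stays 422 K; PV = const ⇒ V₂ = 23.1 L, P₂ = 598 kPa.

598 kPa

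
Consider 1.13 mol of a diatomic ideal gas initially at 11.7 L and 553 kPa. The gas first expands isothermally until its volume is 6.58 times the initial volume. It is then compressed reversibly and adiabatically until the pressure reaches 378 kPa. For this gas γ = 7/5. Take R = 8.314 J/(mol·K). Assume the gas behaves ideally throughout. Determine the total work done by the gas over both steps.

T₁ = P₁V₁/(nR) = 553×11.7/(1.13×8.314) = 689 K.
Step 1 — Isothermal: T stays 689 K; PV = const ⇒ V₂ = 77.0 L, P₂ = 84.0 kPa.
ΔU = 0 (ideal gas, T constant).
W = nRT ln(V₂/V₁) = 1.13×8.314×689×ln(6.58) = 12200 J.
Q = ΔU + W = 12200 J.
State after step 1: P = 84.0 kPa, V = 77.0 L, T = 689 K.
Step 2 — Adiabatic: T₂/T₁ = (P₂/P₁)^((γ−1)/γ) ⇒ T₂ = 689×(4.50)^0.286 = 1060 K; V₂ = 26.3 L.
ΔU = nCvΔT = 1.13×20.8×(1060−689) = 8680 J.
Q = 0 for an adiabatic process, so W = −ΔU = -8680 J.
Net over both steps: W = 3510 J, Q = 12200 J, ΔU = 8680 J.

3510 J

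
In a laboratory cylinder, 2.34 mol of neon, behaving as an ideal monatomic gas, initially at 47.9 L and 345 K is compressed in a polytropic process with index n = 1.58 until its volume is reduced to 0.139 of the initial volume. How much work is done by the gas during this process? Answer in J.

-24800 J

P₁ = nRT₁/V₁ = 2.34×8.314×345/47.9 = 140 kPa.
Polytropic n=1.58: T₂ = T₁(V₁/V₂)^(n−1) = 345×(7.19)^0.58 = 1080 K; P₂ = P₁(V₁/V₂)^n = 3170 kPa.
W = (P₁V₁−P₂V₂)/(n−1) = (140×47.9−3170×6.66)/0.58 = -24800 J.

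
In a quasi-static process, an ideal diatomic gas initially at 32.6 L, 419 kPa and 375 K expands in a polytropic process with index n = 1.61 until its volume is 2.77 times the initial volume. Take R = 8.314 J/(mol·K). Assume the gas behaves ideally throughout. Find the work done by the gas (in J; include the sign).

n = P₁V₁/(RT₁) = 419×32.6/(8.314×375) = 4.38 mol.
Polytropic n=1.61: T₂ = T₁(V₁/V₂)^(n−1) = 375×(0.361)^0.61 = 201 K; P₂ = P₁(V₁/V₂)^n = 81.2 kPa.
W = (P₁V₁−P₂V₂)/(n−1) = (419×32.6−81.2×90.3)/0.61 = 10400 J.

10400 J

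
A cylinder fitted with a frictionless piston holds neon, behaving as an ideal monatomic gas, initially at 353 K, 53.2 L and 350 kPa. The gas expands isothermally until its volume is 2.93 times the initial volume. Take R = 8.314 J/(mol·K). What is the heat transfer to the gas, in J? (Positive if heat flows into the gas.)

n = P₁V₁/(RT₁) = 350×53.2/(8.314×353) = 6.34 mol.
Isothermal: T stays 353 K; PV = const ⇒ V₂ = 156 L, P₂ = 119 kPa.
ΔU = 0 (ideal gas, T constant).
W = nRT ln(V₂/V₁) = 6.34×8.314×353×ln(2.93) = 20000 J.
Q = ΔU + W = 20000 J.

20000 J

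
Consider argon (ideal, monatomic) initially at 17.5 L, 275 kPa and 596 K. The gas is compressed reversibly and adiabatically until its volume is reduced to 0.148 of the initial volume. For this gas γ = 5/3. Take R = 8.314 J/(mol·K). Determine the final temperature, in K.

Adiabatic: TV^(γ−1) = const ⇒ T₂ = 596×(6.76)^0.667 = 2130 K; PV^γ = const ⇒ P₂ = 6640 kPa.

2130 K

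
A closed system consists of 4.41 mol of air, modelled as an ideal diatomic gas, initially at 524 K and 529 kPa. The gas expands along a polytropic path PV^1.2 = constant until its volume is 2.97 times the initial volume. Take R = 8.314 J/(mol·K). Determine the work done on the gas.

V₁ = nRT₁/P₁ = 4.41×8.314×524/529 = 36.3 L.
Polytropic n=1.2: T₂ = T₁(V₁/V₂)^(n−1) = 524×(0.337)^0.20 = 421 K; P₂ = P₁(V₁/V₂)^n = 143 kPa.
W = (P₁V₁−P₂V₂)/(n−1) = (529×36.3−143×108)/0.20 = 18800 J.
Work done on the gas = −W_by = -18800 J.

-18800 J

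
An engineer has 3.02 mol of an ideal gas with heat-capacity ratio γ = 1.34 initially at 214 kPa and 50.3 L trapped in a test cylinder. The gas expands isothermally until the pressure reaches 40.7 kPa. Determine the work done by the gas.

17900 J

T₁ = P₁V₁/(nR) = 214×50.3/(3.02×8.314) = 429 K.
Isothermal: T stays 429 K; PV = const ⇒ V₂ = 264 L, P₂ = 40.7 kPa.
W = nRT ln(V₂/V₁) = 3.02×8.314×429×ln(5.26) = 17900 J.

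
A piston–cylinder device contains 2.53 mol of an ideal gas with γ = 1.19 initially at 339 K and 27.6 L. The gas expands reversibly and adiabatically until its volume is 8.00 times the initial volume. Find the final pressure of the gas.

21.8 kPa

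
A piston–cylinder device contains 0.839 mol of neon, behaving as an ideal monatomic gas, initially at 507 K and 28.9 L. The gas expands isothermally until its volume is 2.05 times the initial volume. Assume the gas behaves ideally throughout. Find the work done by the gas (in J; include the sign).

2540 J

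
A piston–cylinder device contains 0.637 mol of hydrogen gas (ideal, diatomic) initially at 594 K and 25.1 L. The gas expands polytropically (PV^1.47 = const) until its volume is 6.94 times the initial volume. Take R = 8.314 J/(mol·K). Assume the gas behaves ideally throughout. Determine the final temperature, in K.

P₁ = nRT₁/V₁ = 0.637×8.314×594/25.1 = 125 kPa.
Polytropic n=1.47: T₂ = T₁(V₁/V₂)^(n−1) = 594×(0.144)^0.47 = 239 K; P₂ = P₁(V₁/V₂)^n = 7.27 kPa.

239 K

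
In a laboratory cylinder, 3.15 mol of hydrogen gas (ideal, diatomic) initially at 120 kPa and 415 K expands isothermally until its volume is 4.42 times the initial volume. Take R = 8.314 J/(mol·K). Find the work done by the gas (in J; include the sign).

16200 J

V₁ = nRT₁/P₁ = 3.15×8.314×415/120 = 90.6 L.
Isothermal: T stays 415 K; PV = const ⇒ V₂ = 400 L, P₂ = 27.1 kPa.
W = nRT ln(V₂/V₁) = 3.15×8.314×415×ln(4.42) = 16200 J.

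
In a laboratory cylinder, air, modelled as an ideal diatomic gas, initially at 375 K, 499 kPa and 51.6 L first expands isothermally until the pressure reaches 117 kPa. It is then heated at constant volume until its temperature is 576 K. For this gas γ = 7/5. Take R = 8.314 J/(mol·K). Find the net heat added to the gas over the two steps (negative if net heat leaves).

n = P₁V₁/(RT₁) = 499×51.6/(8.314×375) = 8.26 mol.
Step 1 — Isothermal: T stays 375 K; PV = const ⇒ V₂ = 220 L, P₂ = 117 kPa.
ΔU = 0 (ideal gas, T constant).
W = nRT ln(V₂/V₁) = 8.26×8.314×375×ln(4.26) = 37300 J.
Q = ΔU + W = 37300 J.
State after step 1: P = 117 kPa, V = 220 L, T = 375 K.
Step 2 — Isochoric: V stays 220 L; P/T = const ⇒ T₂ = 576 K, P₂ = 180 kPa.
W = 0 (no volume change).
ΔU = nCvΔT = 8.26×20.8×(576−375) = 34500 J.
Q = ΔU = 34500 J.
Net over both steps: W = 37300 J, Q = 71800 J, ΔU = 34500 J.

71800 J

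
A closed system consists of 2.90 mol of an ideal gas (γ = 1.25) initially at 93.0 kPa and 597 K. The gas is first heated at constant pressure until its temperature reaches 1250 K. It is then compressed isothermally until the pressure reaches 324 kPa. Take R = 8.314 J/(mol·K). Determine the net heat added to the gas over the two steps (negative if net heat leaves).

V₁ = nRT₁/P₁ = 2.90×8.314×597/93.0 = 155 L.
Step 1 — Isobaric: P stays 93.0 kPa; V/T = const ⇒ T₂ = 1250 K, V₂ = 324 L.
W = PΔV = 93.0×(324−155) kPa·L = 15700 J.
ΔU = nCvΔT = 2.90×33.3×(1250−597) = 63000 J.
Q = ΔU + W = nCpΔT = 78700 J.
State after step 1: P = 93.0 kPa, V = 324 L, T = 1250 K.
Step 2 — Isothermal: T stays 1250 K; PV = const ⇒ V₂ = 93.0 L, P₂ = 324 kPa.
ΔU = 0 (ideal gas, T constant).
W = nRT ln(V₂/V₁) = 2.90×8.314×1250×ln(0.287) = -37600 J.
Q = ΔU + W = -37600 J.
Net over both steps: W = -21900 J, Q = 41100 J, ΔU = 63000 J.

41100 J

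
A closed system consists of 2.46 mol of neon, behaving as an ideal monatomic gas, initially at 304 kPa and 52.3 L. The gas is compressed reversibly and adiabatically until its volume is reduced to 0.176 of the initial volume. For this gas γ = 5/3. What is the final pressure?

T₁ = P₁V₁/(nR) = 304×52.3/(2.46×8.314) = 777 K.
Adiabatic: TV^(γ−1) = const ⇒ T₂ = 777×(5.68)^0.667 = 2480 K; PV^γ = const ⇒ P₂ = 5500 kPa.

5500 kPa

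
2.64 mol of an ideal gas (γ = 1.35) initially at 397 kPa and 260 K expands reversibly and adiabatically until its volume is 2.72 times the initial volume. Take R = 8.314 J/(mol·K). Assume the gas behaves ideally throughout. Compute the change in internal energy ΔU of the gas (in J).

V₁ = nRT₁/P₁ = 2.64×8.314×260/397 = 14.4 L.
Adiabatic: TV^(γ−1) = const ⇒ T₂ = 260×(0.368)^0.350 = 183 K; PV^γ = const ⇒ P₂ = 103 kPa.
For an ideal gas ΔU = nCvΔT with Cv = R/(γ−1) = 23.8 J/(mol·K).
ΔU = 2.64×23.8×(183−260) = -4820 J.

-4820 J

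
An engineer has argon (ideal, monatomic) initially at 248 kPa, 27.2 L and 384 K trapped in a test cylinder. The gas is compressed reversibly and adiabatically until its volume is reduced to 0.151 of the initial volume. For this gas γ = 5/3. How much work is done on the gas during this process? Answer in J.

25600 J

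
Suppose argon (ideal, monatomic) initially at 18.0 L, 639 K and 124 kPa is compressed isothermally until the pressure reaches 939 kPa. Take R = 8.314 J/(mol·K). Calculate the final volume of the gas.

2.38 L

Isothermal: T stays 639 K; PV = const ⇒ V₂ = 2.38 L, P₂ = 939 kPa.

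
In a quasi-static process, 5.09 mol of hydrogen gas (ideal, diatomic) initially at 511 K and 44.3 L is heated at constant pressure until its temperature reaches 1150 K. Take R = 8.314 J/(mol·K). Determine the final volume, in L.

99.7 L

P₁ = nRT₁/V₁ = 5.09×8.314×511/44.3 = 488 kPa.
Isobaric: P stays 488 kPa; V/T = const ⇒ T₂ = 1150 K, V₂ = 99.7 L.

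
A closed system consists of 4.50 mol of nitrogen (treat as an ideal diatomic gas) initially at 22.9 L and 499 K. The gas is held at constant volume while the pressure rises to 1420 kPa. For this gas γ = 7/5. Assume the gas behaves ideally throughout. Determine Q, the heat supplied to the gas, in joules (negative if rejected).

34600 J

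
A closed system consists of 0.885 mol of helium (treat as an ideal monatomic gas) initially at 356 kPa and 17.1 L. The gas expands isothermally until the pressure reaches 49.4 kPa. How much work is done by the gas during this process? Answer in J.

T₁ = P₁V₁/(nR) = 356×17.1/(0.885×8.314) = 827 K.
Isothermal: T stays 827 K; PV = const ⇒ V₂ = 123 L, P₂ = 49.4 kPa.
W = nRT ln(V₂/V₁) = 0.885×8.314×827×ln(7.21) = 12000 J.

12000 J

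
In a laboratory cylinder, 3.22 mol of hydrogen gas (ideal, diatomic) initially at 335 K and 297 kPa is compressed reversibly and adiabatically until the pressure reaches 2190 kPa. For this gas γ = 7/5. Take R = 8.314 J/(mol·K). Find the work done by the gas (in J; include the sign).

-17300 J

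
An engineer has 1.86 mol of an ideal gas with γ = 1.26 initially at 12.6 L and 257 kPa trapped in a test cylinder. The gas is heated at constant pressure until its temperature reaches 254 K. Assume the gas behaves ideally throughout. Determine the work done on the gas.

T₁ = P₁V₁/(nR) = 257×12.6/(1.86×8.314) = 209 K.
Isobaric: P stays 257 kPa; V/T = const ⇒ T₂ = 254 K, V₂ = 15.3 L.
W = PΔV = 257×(15.3−12.6) kPa·L = 690 J.
Work done on the gas = −W_by = -690 J.

-690 J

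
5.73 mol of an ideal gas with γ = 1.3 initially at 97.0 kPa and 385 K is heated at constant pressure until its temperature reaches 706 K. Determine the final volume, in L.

347 L

V₁ = nRT₁/P₁ = 5.73×8.314×385/97.0 = 189 L.
Isobaric: P stays 97.0 kPa; V/T = const ⇒ T₂ = 706 K, V₂ = 347 L.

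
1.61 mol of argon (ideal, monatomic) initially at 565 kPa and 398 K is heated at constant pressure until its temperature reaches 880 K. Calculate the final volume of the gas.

V₁ = nRT₁/P₁ = 1.61×8.314×398/565 = 9.43 L.
Isobaric: P stays 565 kPa; V/T = const ⇒ T₂ = 880 K, V₂ = 20.8 L.

20.8 L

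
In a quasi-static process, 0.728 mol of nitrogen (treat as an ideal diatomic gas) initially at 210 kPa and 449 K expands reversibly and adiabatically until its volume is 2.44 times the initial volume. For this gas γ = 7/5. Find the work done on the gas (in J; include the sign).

V₁ = nRT₁/P₁ = 0.728×8.314×449/210 = 12.9 L.
Adiabatic: TV^(γ−1) = const ⇒ T₂ = 449×(0.410)^0.400 = 314 K; PV^γ = const ⇒ P₂ = 60.2 kPa.
ΔU = nCvΔT = 0.728×20.8×(314−449) = -2040 J.
Q = 0 for an adiabatic process, so W = −ΔU = 2040 J.
Work done on the gas = −W_by = -2040 J.

-2040 J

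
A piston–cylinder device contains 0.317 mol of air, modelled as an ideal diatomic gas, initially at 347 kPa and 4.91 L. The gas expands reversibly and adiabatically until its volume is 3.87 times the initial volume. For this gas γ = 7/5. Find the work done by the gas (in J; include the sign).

T₁ = P₁V₁/(nR) = 347×4.91/(0.317×8.314) = 646 K.
Adiabatic: TV^(γ−1) = const ⇒ T₂ = 646×(0.258)^0.400 = 376 K; PV^γ = const ⇒ P₂ = 52.2 kPa.
ΔU = nCvΔT = 0.317×20.8×(376−646) = -1780 J.
Q = 0 for an adiabatic process, so W = −ΔU = 1780 J.

1780 J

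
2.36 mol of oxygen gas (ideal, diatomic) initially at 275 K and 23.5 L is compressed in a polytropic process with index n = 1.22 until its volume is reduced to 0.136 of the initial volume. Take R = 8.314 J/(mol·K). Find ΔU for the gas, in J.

P₁ = nRT₁/V₁ = 2.36×8.314×275/23.5 = 230 kPa.
Polytropic n=1.22: T₂ = T₁(V₁/V₂)^(n−1) = 275×(7.35)^0.22 = 427 K; P₂ = P₁(V₁/V₂)^n = 2620 kPa.
For an ideal gas ΔU = nCvΔT with Cv = (5/2)R = 20.8 J/(mol·K).
ΔU = 2.36×20.8×(427−275) = 7430 J.

7430 J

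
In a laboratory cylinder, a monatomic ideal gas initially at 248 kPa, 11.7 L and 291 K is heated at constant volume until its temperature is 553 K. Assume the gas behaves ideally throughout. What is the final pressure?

471 kPa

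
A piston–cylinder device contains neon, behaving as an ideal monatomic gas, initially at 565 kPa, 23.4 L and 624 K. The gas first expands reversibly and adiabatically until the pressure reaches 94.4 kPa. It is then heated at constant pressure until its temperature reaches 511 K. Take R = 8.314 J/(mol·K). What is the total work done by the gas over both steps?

n = P₁V₁/(RT₁) = 565×23.4/(8.314×624) = 2.55 mol.
Step 1 — Adiabatic: T₂/T₁ = (P₂/P₁)^((γ−1)/γ) ⇒ T₂ = 624×(0.167)^0.400 = 305 K; V₂ = 68.5 L.
ΔU = nCvΔT = 2.55×12.5×(305−624) = -10100 J.
Q = 0 for an adiabatic process, so W = −ΔU = 10100 J.
State after step 1: P = 94.4 kPa, V = 68.5 L, T = 305 K.
Step 2 — Isobaric: P stays 94.4 kPa; V/T = const ⇒ T₂ = 511 K, V₂ = 115 L.
W = PΔV = 94.4×(115−68.5) kPa·L = 4360 J.
ΔU = nCvΔT = 2.55×12.5×(511−305) = 6550 J.
Q = ΔU + W = nCpΔT = 10900 J.
Net over both steps: W = 14500 J, Q = 10900 J, ΔU = -3590 J.

14500 J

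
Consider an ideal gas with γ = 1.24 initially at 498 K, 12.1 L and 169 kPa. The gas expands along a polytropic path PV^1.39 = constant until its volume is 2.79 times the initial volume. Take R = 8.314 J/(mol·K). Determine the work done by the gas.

1730 J

n = P₁V₁/(RT₁) = 169×12.1/(8.314×498) = 0.494 mol.
Polytropic n=1.39: T₂ = T₁(V₁/V₂)^(n−1) = 498×(0.358)^0.39 = 334 K; P₂ = P₁(V₁/V₂)^n = 40.6 kPa.
W = (P₁V₁−P₂V₂)/(n−1) = (169×12.1−40.6×33.8)/0.39 = 1730 J.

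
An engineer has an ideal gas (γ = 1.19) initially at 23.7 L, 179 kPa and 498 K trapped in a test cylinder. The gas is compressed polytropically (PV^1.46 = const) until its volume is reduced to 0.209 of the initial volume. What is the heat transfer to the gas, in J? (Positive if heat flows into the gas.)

13800 J

n = P₁V₁/(RT₁) = 179×23.7/(8.314×498) = 1.02 mol.
Polytropic n=1.46: T₂ = T₁(V₁/V₂)^(n−1) = 498×(4.78)^0.46 = 1020 K; P₂ = P₁(V₁/V₂)^n = 1760 kPa.
W = (P₁V₁−P₂V₂)/(n−1) = (179×23.7−1760×4.95)/0.46 = -9730 J.
ΔU = nCvΔT = 1.02×43.8×(1020−498) = 23500 J.
Q = ΔU + W = 13800 J.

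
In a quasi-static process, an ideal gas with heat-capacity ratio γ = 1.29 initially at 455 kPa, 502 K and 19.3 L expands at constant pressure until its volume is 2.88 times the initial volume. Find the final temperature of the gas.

1450 K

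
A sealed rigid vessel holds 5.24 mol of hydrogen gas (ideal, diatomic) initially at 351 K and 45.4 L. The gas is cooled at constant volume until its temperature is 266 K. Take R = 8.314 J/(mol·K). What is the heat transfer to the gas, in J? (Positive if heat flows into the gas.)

P₁ = nRT₁/V₁ = 5.24×8.314×351/45.4 = 337 kPa.
Isochoric: V stays 45.4 L; P/T = const ⇒ T₂ = 266 K, P₂ = 255 kPa.
W = 0 (no volume change).
ΔU = nCvΔT = 5.24×20.8×(266−351) = -9260 J.
Q = ΔU = -9260 J.

-9260 J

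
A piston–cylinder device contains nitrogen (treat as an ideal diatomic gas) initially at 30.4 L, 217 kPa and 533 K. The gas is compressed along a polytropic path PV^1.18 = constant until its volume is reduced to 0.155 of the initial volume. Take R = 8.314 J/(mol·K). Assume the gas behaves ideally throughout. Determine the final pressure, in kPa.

1960 kPa

Polytropic n=1.18: T₂ = T₁(V₁/V₂)^(n−1) = 533×(6.45)^0.18 = 746 K; P₂ = P₁(V₁/V₂)^n = 1960 kPa.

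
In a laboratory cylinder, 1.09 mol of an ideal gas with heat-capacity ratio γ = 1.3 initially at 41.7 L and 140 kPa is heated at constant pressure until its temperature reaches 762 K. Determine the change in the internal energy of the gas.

T₁ = P₁V₁/(nR) = 140×41.7/(1.09×8.314) = 644 K.
Isobaric: P stays 140 kPa; V/T = const ⇒ T₂ = 762 K, V₂ = 49.3 L.
For an ideal gas ΔU = nCvΔT with Cv = R/(γ−1) = 27.7 J/(mol·K).
ΔU = 1.09×27.7×(762−644) = 3560 J.

3560 J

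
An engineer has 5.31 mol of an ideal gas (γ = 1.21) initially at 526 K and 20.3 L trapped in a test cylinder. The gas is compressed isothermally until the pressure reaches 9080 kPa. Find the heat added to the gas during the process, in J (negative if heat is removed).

-48100 J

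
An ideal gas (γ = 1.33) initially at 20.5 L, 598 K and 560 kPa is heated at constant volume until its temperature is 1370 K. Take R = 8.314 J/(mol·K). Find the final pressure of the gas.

Isochoric: V stays 20.5 L; P/T = const ⇒ T₂ = 1370 K, P₂ = 1280 kPa.

1280 kPa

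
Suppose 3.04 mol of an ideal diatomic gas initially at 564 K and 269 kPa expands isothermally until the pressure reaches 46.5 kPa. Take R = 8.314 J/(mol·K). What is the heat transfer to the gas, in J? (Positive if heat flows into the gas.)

V₁ = nRT₁/P₁ = 3.04×8.314×564/269 = 53.0 L.
Isothermal: T stays 564 K; PV = const ⇒ V₂ = 307 L, P₂ = 46.5 kPa.
ΔU = 0 (ideal gas, T constant).
W = nRT ln(V₂/V₁) = 3.04×8.314×564×ln(5.78) = 25000 J.
Q = ΔU + W = 25000 J.

25000 J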